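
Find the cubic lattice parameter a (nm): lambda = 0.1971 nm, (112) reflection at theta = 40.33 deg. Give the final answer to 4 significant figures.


d = lambda / (2*sin(theta))
d = 0.1971 / (2*sin(40.33 deg))
d = 0.152274 nm
a = d * sqrt(h^2+k^2+l^2) = 0.152274 * sqrt(6)
a = 0.373 nm


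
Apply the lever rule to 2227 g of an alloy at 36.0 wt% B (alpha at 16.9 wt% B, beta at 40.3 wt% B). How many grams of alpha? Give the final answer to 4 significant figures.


f_alpha = (C_beta - C0) / (C_beta - C_alpha)
f_alpha = (40.3 - 36.0) / (40.3 - 16.9) = 0.183761
m_alpha = f_alpha * m_total = 0.183761 * 2227 = 409.2 g


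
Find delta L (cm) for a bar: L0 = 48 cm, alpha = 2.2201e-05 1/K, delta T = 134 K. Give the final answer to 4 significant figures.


dL = L0 * alpha * dT
dL = 48 * 2.2201e-05 * 134
dL = 0.1428 cm


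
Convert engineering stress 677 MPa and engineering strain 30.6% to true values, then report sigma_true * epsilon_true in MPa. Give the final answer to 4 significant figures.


sigma_true = sigma_eng * (1 + epsilon_eng)
sigma_true = 677 * (1 + 0.306) = 884.162 MPa
epsilon_true = ln(1 + epsilon_eng)
epsilon_true = ln(1 + 0.306) = 0.266969
sigma_true * epsilon_true = 884.162 * 0.266969 = 236 MPa


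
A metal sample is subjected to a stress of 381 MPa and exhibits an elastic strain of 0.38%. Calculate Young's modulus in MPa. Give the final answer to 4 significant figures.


E = sigma / epsilon
epsilon = 0.38% = 3.8e-03
E = 381 / 3.8e-03
E = 100300 MPa


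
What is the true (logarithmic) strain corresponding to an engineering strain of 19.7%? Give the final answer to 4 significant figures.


epsilon_true = ln(1 + epsilon_eng)
epsilon_true = ln(1 + 0.197)
epsilon_true = 0.1798


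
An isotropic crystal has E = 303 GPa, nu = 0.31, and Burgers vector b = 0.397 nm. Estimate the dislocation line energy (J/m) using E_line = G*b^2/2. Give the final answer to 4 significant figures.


Step 1: G = E / (2*(1+nu))
G = 303 / (2*(1+0.31)) = 115.649 GPa = 1.15649e+11 Pa
Step 2: E_line = G*b^2/2
b = 0.397 nm = 3.97e-10 m
E_line = 0.5 * 1.15649e+11 * (3.97e-10)^2 = 9.114e-09 J/m


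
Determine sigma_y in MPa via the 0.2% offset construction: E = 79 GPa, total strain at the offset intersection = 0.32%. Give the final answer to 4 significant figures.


Offset strain = 0.002
Elastic strain at yield = total_strain - offset = 3.2e-03 - 0.002 = 1.2e-03
sigma_y = E * elastic_strain = 79000 * 1.2e-03
sigma_y = 94.8 MPa


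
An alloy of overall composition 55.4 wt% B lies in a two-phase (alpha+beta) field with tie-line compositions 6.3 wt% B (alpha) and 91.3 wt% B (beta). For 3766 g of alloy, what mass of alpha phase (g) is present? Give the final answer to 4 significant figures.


f_alpha = (C_beta - C0) / (C_beta - C_alpha)
f_alpha = (91.3 - 55.4) / (91.3 - 6.3) = 0.422353
m_alpha = f_alpha * m_total = 0.422353 * 3766 = 1591 g


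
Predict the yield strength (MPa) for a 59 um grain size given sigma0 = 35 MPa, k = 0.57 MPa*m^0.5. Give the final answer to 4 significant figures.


sigma_y = sigma0 + k / sqrt(d)
d = 59 um = 5.9e-05 m
sigma_y = 35 + 0.57 / sqrt(5.9e-05)
sigma_y = 109.2 MPa


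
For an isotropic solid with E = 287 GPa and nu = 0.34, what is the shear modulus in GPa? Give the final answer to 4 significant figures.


G = E / (2*(1+nu))
G = 287 / (2*(1+0.34))
G = 107.1 GPa


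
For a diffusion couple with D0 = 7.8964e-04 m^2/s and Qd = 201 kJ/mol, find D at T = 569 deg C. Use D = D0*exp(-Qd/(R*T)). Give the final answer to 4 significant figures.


D = D0 * exp(-Qd / (R*T))
T = 842.15 K
D = 7.8964e-04 * exp(-201e3 / (8.314 * 842.15))
D = 2.691e-16 m^2/s


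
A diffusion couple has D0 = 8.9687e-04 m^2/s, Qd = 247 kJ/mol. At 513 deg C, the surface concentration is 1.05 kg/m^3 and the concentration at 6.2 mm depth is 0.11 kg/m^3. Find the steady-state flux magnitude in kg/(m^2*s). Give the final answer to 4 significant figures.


Step 1: D = D0 * exp(-Qd/(R*T))
T = 513 + 273.15 = 786.15 K
D = 8.9687e-04 * exp(-247e3 / (8.314 * 786.15)) = 3.47189e-20 m^2/s
Step 2: J = D * (C1 - C2) / dx
J = 3.47189e-20 * (1.05 - 0.11) / 6.2e-03
J = 5.264e-18 kg/(m^2*s)


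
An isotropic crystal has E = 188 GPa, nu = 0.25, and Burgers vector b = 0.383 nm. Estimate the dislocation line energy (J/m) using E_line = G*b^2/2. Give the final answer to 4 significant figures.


Step 1: G = E / (2*(1+nu))
G = 188 / (2*(1+0.25)) = 75.2 GPa = 7.52e+10 Pa
Step 2: E_line = G*b^2/2
b = 0.383 nm = 3.83e-10 m
E_line = 0.5 * 7.52e+10 * (3.83e-10)^2 = 5.516e-09 J/m


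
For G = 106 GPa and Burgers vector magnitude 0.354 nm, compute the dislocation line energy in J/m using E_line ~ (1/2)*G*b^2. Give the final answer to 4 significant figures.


E = G*b^2/2
b = 0.354 nm = 3.54e-10 m
G = 106 GPa = 1.06e+11 Pa
E = 0.5 * 1.06e+11 * (3.54e-10)^2
E = 6.642e-09 J/m


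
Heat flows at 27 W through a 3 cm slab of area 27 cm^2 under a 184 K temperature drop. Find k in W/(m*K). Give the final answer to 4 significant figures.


k = Q*L / (A*dT)
L = 0.03 m, A = 2.7e-03 m^2
k = 27 * 0.03 / (2.7e-03 * 184)
k = 1.63 W/(m*K)


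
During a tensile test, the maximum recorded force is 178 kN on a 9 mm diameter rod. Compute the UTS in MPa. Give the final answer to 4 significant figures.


A0 = pi*(d/2)^2 = pi*(9/2)^2 = 63.6173 mm^2
UTS = F_max / A0 = 178*1000 / 63.6173
UTS = 2798 MPa


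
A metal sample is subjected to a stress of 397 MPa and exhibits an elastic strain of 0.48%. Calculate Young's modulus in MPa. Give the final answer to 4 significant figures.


E = sigma / epsilon
epsilon = 0.48% = 4.8e-03
E = 397 / 4.8e-03
E = 82710 MPa


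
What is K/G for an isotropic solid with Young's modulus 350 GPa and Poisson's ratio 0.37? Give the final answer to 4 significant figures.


G = E / (2*(1+nu))
G = 350 / (2*(1+0.37)) = 127.737 GPa
K = E / (3*(1-2*nu))
K = 350 / (3*(1-2*0.37)) = 448.718 GPa
K/G = 448.718 / 127.737 = 3.513


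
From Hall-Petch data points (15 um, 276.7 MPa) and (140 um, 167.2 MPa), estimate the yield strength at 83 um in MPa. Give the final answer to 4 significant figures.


sigma_y = sigma0 + k / sqrt(d)
1/sqrt(d1) = 1/sqrt(1.5e-05) = 258.199;  1/sqrt(d2) = 84.5154
k = (sigma1 - sigma2) / (1/sqrt(d1) - 1/sqrt(d2)) = (276.7 - 167.2) / (258.199 - 84.5154) = 0.630457 MPa*m^0.5
sigma0 = sigma1 - k/sqrt(d1) = 276.7 - 0.630457*258.199 = 113.917 MPa
sigma_y(d3) = 113.917 + 0.630457 / sqrt(8.3e-05) = 183.1 MPa


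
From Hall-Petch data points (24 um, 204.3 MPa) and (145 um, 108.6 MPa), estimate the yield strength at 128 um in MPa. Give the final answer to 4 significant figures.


sigma_y = sigma0 + k / sqrt(d)
1/sqrt(d1) = 1/sqrt(2.4e-05) = 204.124;  1/sqrt(d2) = 83.0455
k = (sigma1 - sigma2) / (1/sqrt(d1) - 1/sqrt(d2)) = (204.3 - 108.6) / (204.124 - 83.0455) = 0.790395 MPa*m^0.5
sigma0 = sigma1 - k/sqrt(d1) = 204.3 - 0.790395*204.124 = 42.9612 MPa
sigma_y(d3) = 42.9612 + 0.790395 / sqrt(1.28e-04) = 112.8 MPa


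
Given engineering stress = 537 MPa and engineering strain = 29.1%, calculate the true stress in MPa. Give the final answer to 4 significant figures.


sigma_true = sigma_eng * (1 + epsilon_eng)
sigma_true = 537 * (1 + 0.291)
sigma_true = 693.3 MPa


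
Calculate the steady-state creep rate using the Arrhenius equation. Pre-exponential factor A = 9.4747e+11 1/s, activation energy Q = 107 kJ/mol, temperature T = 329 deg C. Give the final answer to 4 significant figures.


rate = A * exp(-Q / (R*T))
T = 329 + 273.15 = 602.15 K
rate = 9.4747e+11 * exp(-107e3 / (8.314 * 602.15))
rate = 494.7 1/s


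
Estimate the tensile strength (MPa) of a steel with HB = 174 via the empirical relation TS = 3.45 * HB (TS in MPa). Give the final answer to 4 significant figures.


TS (MPa) = 3.45 * HB
TS = 3.45 * 174
TS = 600.3 MPa


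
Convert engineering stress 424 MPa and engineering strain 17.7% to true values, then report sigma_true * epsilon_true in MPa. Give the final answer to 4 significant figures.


sigma_true = sigma_eng * (1 + epsilon_eng)
sigma_true = 424 * (1 + 0.177) = 499.048 MPa
epsilon_true = ln(1 + epsilon_eng)
epsilon_true = ln(1 + 0.177) = 0.162969
sigma_true * epsilon_true = 499.048 * 0.162969 = 81.33 MPa


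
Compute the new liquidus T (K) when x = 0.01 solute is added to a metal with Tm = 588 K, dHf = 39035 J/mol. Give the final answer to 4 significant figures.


dT = R*Tm^2*x / dHf
dT = 8.314 * 588^2 * 0.01 / 39035
dT = 0.736394 K
T_new = 588 - 0.736394 = 587.3 K


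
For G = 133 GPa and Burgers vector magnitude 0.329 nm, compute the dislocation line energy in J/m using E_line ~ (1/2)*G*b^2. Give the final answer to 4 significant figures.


E = G*b^2/2
b = 0.329 nm = 3.29e-10 m
G = 133 GPa = 1.33e+11 Pa
E = 0.5 * 1.33e+11 * (3.29e-10)^2
E = 7.198e-09 J/m


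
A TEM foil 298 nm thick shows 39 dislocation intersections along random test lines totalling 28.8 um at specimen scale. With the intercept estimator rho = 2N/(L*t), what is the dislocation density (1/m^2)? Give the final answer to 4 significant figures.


rho = 2N / (L * t)
L = 28.8 um = 2.88e-05 m, t = 298 nm = 2.98e-07 m
rho = 2 * 39 / (2.88e-05 * 2.98e-07)
rho = 9.088e+12 1/m^2


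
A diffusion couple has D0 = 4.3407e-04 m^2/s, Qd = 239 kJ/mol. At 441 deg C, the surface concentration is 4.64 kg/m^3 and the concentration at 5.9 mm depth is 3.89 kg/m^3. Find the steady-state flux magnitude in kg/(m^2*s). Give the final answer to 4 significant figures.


Step 1: D = D0 * exp(-Qd/(R*T))
T = 441 + 273.15 = 714.15 K
D = 4.3407e-04 * exp(-239e3 / (8.314 * 714.15)) = 1.43185e-21 m^2/s
Step 2: J = D * (C1 - C2) / dx
J = 1.43185e-21 * (4.64 - 3.89) / 5.9e-03
J = 1.82e-19 kg/(m^2*s)


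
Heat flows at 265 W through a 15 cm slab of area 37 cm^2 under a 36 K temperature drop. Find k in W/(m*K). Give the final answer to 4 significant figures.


k = Q*L / (A*dT)
L = 0.15 m, A = 3.7e-03 m^2
k = 265 * 0.15 / (3.7e-03 * 36)
k = 298.4 W/(m*K)


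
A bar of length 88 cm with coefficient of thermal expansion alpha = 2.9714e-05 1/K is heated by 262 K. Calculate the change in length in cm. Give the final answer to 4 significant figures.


dL = L0 * alpha * dT
dL = 88 * 2.9714e-05 * 262
dL = 0.6851 cm


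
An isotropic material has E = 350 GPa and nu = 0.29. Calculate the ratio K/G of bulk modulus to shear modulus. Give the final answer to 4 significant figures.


G = E / (2*(1+nu))
G = 350 / (2*(1+0.29)) = 135.659 GPa
K = E / (3*(1-2*nu))
K = 350 / (3*(1-2*0.29)) = 277.778 GPa
K/G = 277.778 / 135.659 = 2.048


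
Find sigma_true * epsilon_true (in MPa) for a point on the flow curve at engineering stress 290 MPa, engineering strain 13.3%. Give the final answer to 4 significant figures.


sigma_true = sigma_eng * (1 + epsilon_eng)
sigma_true = 290 * (1 + 0.133) = 328.57 MPa
epsilon_true = ln(1 + epsilon_eng)
epsilon_true = ln(1 + 0.133) = 0.124869
sigma_true * epsilon_true = 328.57 * 0.124869 = 41.03 MPa


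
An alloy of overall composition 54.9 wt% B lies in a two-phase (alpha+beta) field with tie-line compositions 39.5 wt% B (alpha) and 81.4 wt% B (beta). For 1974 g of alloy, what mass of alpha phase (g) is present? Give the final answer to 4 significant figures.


f_alpha = (C_beta - C0) / (C_beta - C_alpha)
f_alpha = (81.4 - 54.9) / (81.4 - 39.5) = 0.632458
m_alpha = f_alpha * m_total = 0.632458 * 1974 = 1248 g


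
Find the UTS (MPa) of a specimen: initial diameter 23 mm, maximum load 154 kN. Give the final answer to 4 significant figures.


A0 = pi*(d/2)^2 = pi*(23/2)^2 = 415.476 mm^2
UTS = F_max / A0 = 154*1000 / 415.476
UTS = 370.7 MPa


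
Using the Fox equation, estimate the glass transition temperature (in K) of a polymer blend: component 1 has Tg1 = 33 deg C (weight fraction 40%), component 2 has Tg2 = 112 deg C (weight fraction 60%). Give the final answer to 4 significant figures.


1/Tg = w1/Tg1 + w2/Tg2 (in Kelvin)
Tg1 = 306.15 K, Tg2 = 385.15 K
1/Tg = 0.4/306.15 + 0.6/385.15
Tg = 349.1 K


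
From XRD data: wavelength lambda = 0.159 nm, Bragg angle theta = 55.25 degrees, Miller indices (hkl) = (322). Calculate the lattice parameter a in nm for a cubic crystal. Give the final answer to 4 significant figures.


d = lambda / (2*sin(theta))
d = 0.159 / (2*sin(55.25 deg))
d = 0.0967569 nm
a = d * sqrt(h^2+k^2+l^2) = 0.0967569 * sqrt(17)
a = 0.3989 nm


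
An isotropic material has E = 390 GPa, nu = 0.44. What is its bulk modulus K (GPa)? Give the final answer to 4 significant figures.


K = E / (3*(1-2*nu))
K = 390 / (3*(1-2*0.44))
K = 1083 GPa


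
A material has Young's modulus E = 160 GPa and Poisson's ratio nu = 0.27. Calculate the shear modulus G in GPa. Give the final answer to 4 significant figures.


G = E / (2*(1+nu))
G = 160 / (2*(1+0.27))
G = 62.99 GPa


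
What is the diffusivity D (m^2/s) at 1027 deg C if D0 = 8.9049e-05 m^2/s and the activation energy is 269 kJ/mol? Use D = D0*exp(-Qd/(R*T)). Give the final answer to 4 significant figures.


D = D0 * exp(-Qd / (R*T))
T = 1300.15 K
D = 8.9049e-05 * exp(-269e3 / (8.314 * 1300.15))
D = 1.387e-15 m^2/s


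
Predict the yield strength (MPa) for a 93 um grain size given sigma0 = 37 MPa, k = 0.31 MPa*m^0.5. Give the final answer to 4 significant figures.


sigma_y = sigma0 + k / sqrt(d)
d = 93 um = 9.3e-05 m
sigma_y = 37 + 0.31 / sqrt(9.3e-05)
sigma_y = 69.15 MPa


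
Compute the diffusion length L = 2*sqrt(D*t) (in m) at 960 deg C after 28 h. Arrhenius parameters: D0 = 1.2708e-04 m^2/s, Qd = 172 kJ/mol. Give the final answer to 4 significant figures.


Step 1: D = D0 * exp(-Qd/(R*T))
T = 1233.15 K
D = 1.2708e-04 * exp(-172e3 / (8.314 * 1233.15)) = 6.57834e-12 m^2/s
Step 2: L = 2*sqrt(D*t)
t = 28 h = 100800 s
L = 2*sqrt(6.57834e-12 * 100800) = 1.629e-03 m


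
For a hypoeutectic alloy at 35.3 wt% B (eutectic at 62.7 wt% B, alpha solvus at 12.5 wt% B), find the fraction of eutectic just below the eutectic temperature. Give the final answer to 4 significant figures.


f_primary = (C_e - C0) / (C_e - C_alpha_max)
f_primary = (62.7 - 35.3) / (62.7 - 12.5)
f_primary = 0.545817
f_eutectic = 1 - 0.545817 = 0.4542


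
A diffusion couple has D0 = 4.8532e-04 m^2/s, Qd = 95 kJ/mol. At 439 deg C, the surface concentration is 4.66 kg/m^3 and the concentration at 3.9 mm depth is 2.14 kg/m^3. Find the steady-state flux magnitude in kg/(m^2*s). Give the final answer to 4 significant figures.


Step 1: D = D0 * exp(-Qd/(R*T))
T = 439 + 273.15 = 712.15 K
D = 4.8532e-04 * exp(-95e3 / (8.314 * 712.15)) = 5.22077e-11 m^2/s
Step 2: J = D * (C1 - C2) / dx
J = 5.22077e-11 * (4.66 - 2.14) / 3.9e-03
J = 3.373e-08 kg/(m^2*s)


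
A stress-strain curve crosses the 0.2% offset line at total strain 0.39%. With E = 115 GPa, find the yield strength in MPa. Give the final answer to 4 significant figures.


Offset strain = 0.002
Elastic strain at yield = total_strain - offset = 3.9e-03 - 0.002 = 1.9e-03
sigma_y = E * elastic_strain = 115000 * 1.9e-03
sigma_y = 218.5 MPa


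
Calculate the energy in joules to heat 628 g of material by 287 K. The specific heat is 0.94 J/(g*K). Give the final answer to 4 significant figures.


Q = m * cp * dT
Q = 628 * 0.94 * 287
Q = 169400 J


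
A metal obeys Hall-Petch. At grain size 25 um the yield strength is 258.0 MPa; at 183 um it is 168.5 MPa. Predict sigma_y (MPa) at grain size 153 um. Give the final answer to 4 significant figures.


sigma_y = sigma0 + k / sqrt(d)
1/sqrt(d1) = 1/sqrt(2.5e-05) = 200;  1/sqrt(d2) = 73.9221
k = (sigma1 - sigma2) / (1/sqrt(d1) - 1/sqrt(d2)) = (258.0 - 168.5) / (200 - 73.9221) = 0.709879 MPa*m^0.5
sigma0 = sigma1 - k/sqrt(d1) = 258.0 - 0.709879*200 = 116.024 MPa
sigma_y(d3) = 116.024 + 0.709879 / sqrt(1.53e-04) = 173.4 MPa


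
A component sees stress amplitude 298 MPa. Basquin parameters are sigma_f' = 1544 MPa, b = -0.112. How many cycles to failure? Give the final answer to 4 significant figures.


sigma_a = sigma_f' * (2*Nf)^b
2*Nf = (sigma_a / sigma_f')^(1/b)
2*Nf = (298 / 1544)^(1/-0.112)
2*Nf = 2.39248e+06
Nf = 1.196e+06 cycles


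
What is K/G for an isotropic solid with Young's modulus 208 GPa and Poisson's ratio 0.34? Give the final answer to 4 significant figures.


G = E / (2*(1+nu))
G = 208 / (2*(1+0.34)) = 77.6119 GPa
K = E / (3*(1-2*nu))
K = 208 / (3*(1-2*0.34)) = 216.667 GPa
K/G = 216.667 / 77.6119 = 2.792


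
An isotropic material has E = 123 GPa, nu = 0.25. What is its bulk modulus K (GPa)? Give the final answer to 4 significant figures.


K = E / (3*(1-2*nu))
K = 123 / (3*(1-2*0.25))
K = 82 GPa


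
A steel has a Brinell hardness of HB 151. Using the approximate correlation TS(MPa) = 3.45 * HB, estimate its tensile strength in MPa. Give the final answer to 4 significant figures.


TS (MPa) = 3.45 * HB
TS = 3.45 * 151
TS = 521 MPa


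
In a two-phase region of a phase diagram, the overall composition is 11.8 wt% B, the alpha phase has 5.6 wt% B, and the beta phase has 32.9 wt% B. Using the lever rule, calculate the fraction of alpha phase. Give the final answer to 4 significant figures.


f_alpha = (C_beta - C0) / (C_beta - C_alpha)
f_alpha = (32.9 - 11.8) / (32.9 - 5.6)
f_alpha = 0.7729


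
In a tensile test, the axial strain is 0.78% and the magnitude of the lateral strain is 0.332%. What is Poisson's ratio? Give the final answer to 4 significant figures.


nu = -epsilon_lat / epsilon_axial
Lateral strain is contraction (negative), so using magnitudes:
nu = 0.332 / 0.78
nu = 0.4256


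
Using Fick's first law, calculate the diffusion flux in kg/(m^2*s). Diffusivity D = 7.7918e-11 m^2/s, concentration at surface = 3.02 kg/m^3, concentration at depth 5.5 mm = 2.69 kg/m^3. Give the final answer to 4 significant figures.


J = -D * (dC/dx) = D * (C1 - C2) / dx
J = 7.7918e-11 * (3.02 - 2.69) / 5.5e-03
J = 4.675e-09 kg/(m^2*s)


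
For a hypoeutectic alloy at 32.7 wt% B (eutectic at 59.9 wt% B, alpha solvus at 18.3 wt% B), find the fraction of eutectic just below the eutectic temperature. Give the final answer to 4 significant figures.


f_primary = (C_e - C0) / (C_e - C_alpha_max)
f_primary = (59.9 - 32.7) / (59.9 - 18.3)
f_primary = 0.653846
f_eutectic = 1 - 0.653846 = 0.3462


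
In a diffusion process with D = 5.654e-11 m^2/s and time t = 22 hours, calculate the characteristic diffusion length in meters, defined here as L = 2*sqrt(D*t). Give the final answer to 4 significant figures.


t = 22 hr = 79200 s
Diffusion length = 2*sqrt(D*t)
= 2*sqrt(5.654e-11 * 79200)
= 4.232e-03 m


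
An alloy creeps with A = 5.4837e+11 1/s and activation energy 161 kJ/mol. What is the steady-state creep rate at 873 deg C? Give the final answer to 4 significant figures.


rate = A * exp(-Q / (R*T))
T = 873 + 273.15 = 1146.15 K
rate = 5.4837e+11 * exp(-161e3 / (8.314 * 1146.15))
rate = 25200 1/s


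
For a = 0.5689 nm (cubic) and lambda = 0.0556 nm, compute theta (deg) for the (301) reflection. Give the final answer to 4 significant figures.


d = a / sqrt(h^2+k^2+l^2)
d = 0.5689 / sqrt(10) = 0.179902 nm
lambda = 2*d*sin(theta)  =>  sin(theta) = lambda / (2*d)
sin(theta) = 0.0556 / (2 * 0.179902) = 0.154529
theta = 8.889 deg


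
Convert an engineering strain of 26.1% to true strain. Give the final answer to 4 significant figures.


epsilon_true = ln(1 + epsilon_eng)
epsilon_true = ln(1 + 0.261)
epsilon_true = 0.2319


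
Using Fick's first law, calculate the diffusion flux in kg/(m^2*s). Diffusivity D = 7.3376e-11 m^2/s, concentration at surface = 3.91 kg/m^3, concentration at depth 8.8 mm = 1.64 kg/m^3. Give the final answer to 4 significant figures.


J = -D * (dC/dx) = D * (C1 - C2) / dx
J = 7.3376e-11 * (3.91 - 1.64) / 8.8e-03
J = 1.893e-08 kg/(m^2*s)


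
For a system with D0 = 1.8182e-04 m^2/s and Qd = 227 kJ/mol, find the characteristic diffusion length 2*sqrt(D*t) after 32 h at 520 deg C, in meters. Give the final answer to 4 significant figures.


Step 1: D = D0 * exp(-Qd/(R*T))
T = 793.15 K
D = 1.8182e-04 * exp(-227e3 / (8.314 * 793.15)) = 2.03947e-19 m^2/s
Step 2: L = 2*sqrt(D*t)
t = 32 h = 115200 s
L = 2*sqrt(2.03947e-19 * 115200) = 3.066e-07 m


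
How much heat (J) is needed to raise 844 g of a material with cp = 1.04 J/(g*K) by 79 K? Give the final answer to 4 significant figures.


Q = m * cp * dT
Q = 844 * 1.04 * 79
Q = 69340 J


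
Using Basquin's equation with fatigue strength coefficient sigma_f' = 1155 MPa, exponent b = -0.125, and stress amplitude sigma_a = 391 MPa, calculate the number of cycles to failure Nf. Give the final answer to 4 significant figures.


sigma_a = sigma_f' * (2*Nf)^b
2*Nf = (sigma_a / sigma_f')^(1/b)
2*Nf = (391 / 1155)^(1/-0.125)
2*Nf = 5797.51
Nf = 2899 cycles


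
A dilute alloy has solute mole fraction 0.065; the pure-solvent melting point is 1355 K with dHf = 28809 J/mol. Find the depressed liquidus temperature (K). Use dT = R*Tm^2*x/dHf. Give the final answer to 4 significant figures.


dT = R*Tm^2*x / dHf
dT = 8.314 * 1355^2 * 0.065 / 28809
dT = 34.4408 K
T_new = 1355 - 34.4408 = 1321 K


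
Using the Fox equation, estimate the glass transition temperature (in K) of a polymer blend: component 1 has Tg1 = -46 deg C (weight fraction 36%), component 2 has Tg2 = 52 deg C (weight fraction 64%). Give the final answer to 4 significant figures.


1/Tg = w1/Tg1 + w2/Tg2 (in Kelvin)
Tg1 = 227.15 K, Tg2 = 325.15 K
1/Tg = 0.36/227.15 + 0.64/325.15
Tg = 281.4 K


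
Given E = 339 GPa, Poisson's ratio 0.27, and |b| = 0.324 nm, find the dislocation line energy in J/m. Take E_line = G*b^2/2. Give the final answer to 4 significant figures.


Step 1: G = E / (2*(1+nu))
G = 339 / (2*(1+0.27)) = 133.465 GPa = 1.33465e+11 Pa
Step 2: E_line = G*b^2/2
b = 0.324 nm = 3.24e-10 m
E_line = 0.5 * 1.33465e+11 * (3.24e-10)^2 = 7.005e-09 J/m


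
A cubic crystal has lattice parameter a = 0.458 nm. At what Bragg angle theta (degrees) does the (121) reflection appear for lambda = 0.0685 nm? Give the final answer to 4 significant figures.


d = a / sqrt(h^2+k^2+l^2)
d = 0.458 / sqrt(6) = 0.186978 nm
lambda = 2*d*sin(theta)  =>  sin(theta) = lambda / (2*d)
sin(theta) = 0.0685 / (2 * 0.186978) = 0.183177
theta = 10.55 deg


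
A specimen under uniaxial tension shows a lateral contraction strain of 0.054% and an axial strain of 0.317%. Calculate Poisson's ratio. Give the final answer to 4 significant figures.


nu = -epsilon_lat / epsilon_axial
Lateral strain is contraction (negative), so using magnitudes:
nu = 0.054 / 0.317
nu = 0.1703


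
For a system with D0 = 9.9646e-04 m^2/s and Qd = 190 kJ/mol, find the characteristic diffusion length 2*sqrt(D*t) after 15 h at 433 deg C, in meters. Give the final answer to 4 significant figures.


Step 1: D = D0 * exp(-Qd/(R*T))
T = 706.15 K
D = 9.9646e-04 * exp(-190e3 / (8.314 * 706.15)) = 8.77925e-18 m^2/s
Step 2: L = 2*sqrt(D*t)
t = 15 h = 54000 s
L = 2*sqrt(8.77925e-18 * 54000) = 1.377e-06 m


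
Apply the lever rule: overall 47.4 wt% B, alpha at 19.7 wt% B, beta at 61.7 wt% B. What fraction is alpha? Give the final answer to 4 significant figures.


f_alpha = (C_beta - C0) / (C_beta - C_alpha)
f_alpha = (61.7 - 47.4) / (61.7 - 19.7)
f_alpha = 0.3405


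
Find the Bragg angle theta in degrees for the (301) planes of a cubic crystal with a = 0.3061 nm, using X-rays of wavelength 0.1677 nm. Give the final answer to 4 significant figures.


d = a / sqrt(h^2+k^2+l^2)
d = 0.3061 / sqrt(10) = 0.0967973 nm
lambda = 2*d*sin(theta)  =>  sin(theta) = lambda / (2*d)
sin(theta) = 0.1677 / (2 * 0.0967973) = 0.866243
theta = 60.02 deg


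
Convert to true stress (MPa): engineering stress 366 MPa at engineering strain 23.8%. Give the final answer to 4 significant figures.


sigma_true = sigma_eng * (1 + epsilon_eng)
sigma_true = 366 * (1 + 0.238)
sigma_true = 453.1 MPa


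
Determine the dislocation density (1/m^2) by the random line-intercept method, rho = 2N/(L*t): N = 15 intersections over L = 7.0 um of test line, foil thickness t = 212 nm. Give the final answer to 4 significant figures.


rho = 2N / (L * t)
L = 7.0 um = 7e-06 m, t = 212 nm = 2.12e-07 m
rho = 2 * 15 / (7e-06 * 2.12e-07)
rho = 2.022e+13 1/m^2


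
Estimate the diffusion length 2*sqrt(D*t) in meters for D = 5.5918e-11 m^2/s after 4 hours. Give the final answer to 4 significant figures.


t = 4 hr = 14400 s
Diffusion length = 2*sqrt(D*t)
= 2*sqrt(5.5918e-11 * 14400)
= 1.795e-03 m


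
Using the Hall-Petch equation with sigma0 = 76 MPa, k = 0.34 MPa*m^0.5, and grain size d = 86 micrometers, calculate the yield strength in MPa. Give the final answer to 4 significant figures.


sigma_y = sigma0 + k / sqrt(d)
d = 86 um = 8.6e-05 m
sigma_y = 76 + 0.34 / sqrt(8.6e-05)
sigma_y = 112.7 MPa


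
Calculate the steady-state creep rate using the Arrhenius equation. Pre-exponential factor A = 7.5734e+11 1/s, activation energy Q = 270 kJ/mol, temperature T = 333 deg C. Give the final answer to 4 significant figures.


rate = A * exp(-Q / (R*T))
T = 333 + 273.15 = 606.15 K
rate = 7.5734e+11 * exp(-270e3 / (8.314 * 606.15))
rate = 4.086e-12 1/s


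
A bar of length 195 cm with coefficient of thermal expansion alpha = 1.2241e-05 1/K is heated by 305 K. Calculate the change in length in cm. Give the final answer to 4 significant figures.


dL = L0 * alpha * dT
dL = 195 * 1.2241e-05 * 305
dL = 0.728 cm


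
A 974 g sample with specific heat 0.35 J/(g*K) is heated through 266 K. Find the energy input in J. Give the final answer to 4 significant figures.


Q = m * cp * dT
Q = 974 * 0.35 * 266
Q = 90680 J


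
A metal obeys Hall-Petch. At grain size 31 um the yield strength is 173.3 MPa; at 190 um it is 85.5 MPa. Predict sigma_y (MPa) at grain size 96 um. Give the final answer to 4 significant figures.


sigma_y = sigma0 + k / sqrt(d)
1/sqrt(d1) = 1/sqrt(3.1e-05) = 179.605;  1/sqrt(d2) = 72.5476
k = (sigma1 - sigma2) / (1/sqrt(d1) - 1/sqrt(d2)) = (173.3 - 85.5) / (179.605 - 72.5476) = 0.820119 MPa*m^0.5
sigma0 = sigma1 - k/sqrt(d1) = 173.3 - 0.820119*179.605 = 26.0023 MPa
sigma_y(d3) = 26.0023 + 0.820119 / sqrt(9.6e-05) = 109.7 MPa


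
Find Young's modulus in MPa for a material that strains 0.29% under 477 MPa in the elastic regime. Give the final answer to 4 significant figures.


E = sigma / epsilon
epsilon = 0.29% = 2.9e-03
E = 477 / 2.9e-03
E = 164500 MPa


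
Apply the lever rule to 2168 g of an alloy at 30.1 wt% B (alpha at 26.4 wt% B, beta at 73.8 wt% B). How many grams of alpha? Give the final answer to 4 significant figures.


f_alpha = (C_beta - C0) / (C_beta - C_alpha)
f_alpha = (73.8 - 30.1) / (73.8 - 26.4) = 0.921941
m_alpha = f_alpha * m_total = 0.921941 * 2168 = 1999 g


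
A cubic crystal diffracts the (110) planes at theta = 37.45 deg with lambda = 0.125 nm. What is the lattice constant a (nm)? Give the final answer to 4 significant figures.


d = lambda / (2*sin(theta))
d = 0.125 / (2*sin(37.45 deg))
d = 0.102784 nm
a = d * sqrt(h^2+k^2+l^2) = 0.102784 * sqrt(2)
a = 0.1454 nm


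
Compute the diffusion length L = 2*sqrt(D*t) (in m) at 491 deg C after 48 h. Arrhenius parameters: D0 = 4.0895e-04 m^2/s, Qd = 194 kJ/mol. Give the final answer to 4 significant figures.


Step 1: D = D0 * exp(-Qd/(R*T))
T = 764.15 K
D = 4.0895e-04 * exp(-194e3 / (8.314 * 764.15)) = 2.23885e-17 m^2/s
Step 2: L = 2*sqrt(D*t)
t = 48 h = 172800 s
L = 2*sqrt(2.23885e-17 * 172800) = 3.934e-06 m


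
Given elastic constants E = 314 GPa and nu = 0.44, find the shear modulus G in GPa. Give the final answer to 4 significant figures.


G = E / (2*(1+nu))
G = 314 / (2*(1+0.44))
G = 109 GPa


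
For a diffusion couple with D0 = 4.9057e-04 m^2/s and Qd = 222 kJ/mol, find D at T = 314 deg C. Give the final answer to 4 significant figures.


D = D0 * exp(-Qd / (R*T))
T = 587.15 K
D = 4.9057e-04 * exp(-222e3 / (8.314 * 587.15))
D = 8.714e-24 m^2/s


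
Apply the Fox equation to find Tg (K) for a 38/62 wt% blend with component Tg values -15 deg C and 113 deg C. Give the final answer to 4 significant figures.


1/Tg = w1/Tg1 + w2/Tg2 (in Kelvin)
Tg1 = 258.15 K, Tg2 = 386.15 K
1/Tg = 0.38/258.15 + 0.62/386.15
Tg = 324.9 K


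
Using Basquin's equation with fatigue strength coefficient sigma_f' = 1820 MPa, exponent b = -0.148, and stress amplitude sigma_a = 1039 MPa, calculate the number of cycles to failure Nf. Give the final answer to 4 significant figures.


sigma_a = sigma_f' * (2*Nf)^b
2*Nf = (sigma_a / sigma_f')^(1/b)
2*Nf = (1039 / 1820)^(1/-0.148)
2*Nf = 44.1542
Nf = 22.08 cycles


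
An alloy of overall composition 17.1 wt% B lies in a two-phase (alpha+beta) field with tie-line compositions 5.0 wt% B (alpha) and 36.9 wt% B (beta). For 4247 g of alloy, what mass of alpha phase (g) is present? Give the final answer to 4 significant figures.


f_alpha = (C_beta - C0) / (C_beta - C_alpha)
f_alpha = (36.9 - 17.1) / (36.9 - 5.0) = 0.62069
m_alpha = f_alpha * m_total = 0.62069 * 4247 = 2636 g


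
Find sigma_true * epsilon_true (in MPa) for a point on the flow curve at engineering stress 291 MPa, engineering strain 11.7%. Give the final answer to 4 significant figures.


sigma_true = sigma_eng * (1 + epsilon_eng)
sigma_true = 291 * (1 + 0.117) = 325.047 MPa
epsilon_true = ln(1 + epsilon_eng)
epsilon_true = ln(1 + 0.117) = 0.110647
sigma_true * epsilon_true = 325.047 * 0.110647 = 35.97 MPa


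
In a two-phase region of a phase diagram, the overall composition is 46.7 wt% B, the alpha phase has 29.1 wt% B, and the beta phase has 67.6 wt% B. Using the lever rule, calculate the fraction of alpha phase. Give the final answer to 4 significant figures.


f_alpha = (C_beta - C0) / (C_beta - C_alpha)
f_alpha = (67.6 - 46.7) / (67.6 - 29.1)
f_alpha = 0.5429


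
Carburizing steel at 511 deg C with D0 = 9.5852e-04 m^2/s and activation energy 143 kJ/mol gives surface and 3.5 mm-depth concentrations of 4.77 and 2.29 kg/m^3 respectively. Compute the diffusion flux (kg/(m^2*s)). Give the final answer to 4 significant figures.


Step 1: D = D0 * exp(-Qd/(R*T))
T = 511 + 273.15 = 784.15 K
D = 9.5852e-04 * exp(-143e3 / (8.314 * 784.15)) = 2.85488e-13 m^2/s
Step 2: J = D * (C1 - C2) / dx
J = 2.85488e-13 * (4.77 - 2.29) / 3.5e-03
J = 2.023e-10 kg/(m^2*s)


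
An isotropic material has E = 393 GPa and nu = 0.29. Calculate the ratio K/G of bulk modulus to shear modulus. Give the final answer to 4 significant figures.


G = E / (2*(1+nu))
G = 393 / (2*(1+0.29)) = 152.326 GPa
K = E / (3*(1-2*nu))
K = 393 / (3*(1-2*0.29)) = 311.905 GPa
K/G = 311.905 / 152.326 = 2.048


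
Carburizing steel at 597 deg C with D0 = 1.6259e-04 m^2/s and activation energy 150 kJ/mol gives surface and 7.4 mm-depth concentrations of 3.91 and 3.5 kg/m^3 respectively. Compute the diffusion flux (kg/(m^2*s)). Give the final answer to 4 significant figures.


Step 1: D = D0 * exp(-Qd/(R*T))
T = 597 + 273.15 = 870.15 K
D = 1.6259e-04 * exp(-150e3 / (8.314 * 870.15)) = 1.60823e-13 m^2/s
Step 2: J = D * (C1 - C2) / dx
J = 1.60823e-13 * (3.91 - 3.5) / 7.4e-03
J = 8.91e-12 kg/(m^2*s)


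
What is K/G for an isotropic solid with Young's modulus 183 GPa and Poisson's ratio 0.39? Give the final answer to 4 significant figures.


G = E / (2*(1+nu))
G = 183 / (2*(1+0.39)) = 65.8273 GPa
K = E / (3*(1-2*nu))
K = 183 / (3*(1-2*0.39)) = 277.273 GPa
K/G = 277.273 / 65.8273 = 4.212


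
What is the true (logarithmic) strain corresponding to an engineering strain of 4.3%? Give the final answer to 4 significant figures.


epsilon_true = ln(1 + epsilon_eng)
epsilon_true = ln(1 + 0.043)
epsilon_true = 0.0421


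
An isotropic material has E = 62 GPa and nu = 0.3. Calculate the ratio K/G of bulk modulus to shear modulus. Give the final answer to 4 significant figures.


G = E / (2*(1+nu))
G = 62 / (2*(1+0.3)) = 23.8462 GPa
K = E / (3*(1-2*nu))
K = 62 / (3*(1-2*0.3)) = 51.6667 GPa
K/G = 51.6667 / 23.8462 = 2.167


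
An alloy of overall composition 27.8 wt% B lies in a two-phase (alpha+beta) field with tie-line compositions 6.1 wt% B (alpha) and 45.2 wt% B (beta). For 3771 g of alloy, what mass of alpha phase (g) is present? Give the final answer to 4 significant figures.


f_alpha = (C_beta - C0) / (C_beta - C_alpha)
f_alpha = (45.2 - 27.8) / (45.2 - 6.1) = 0.445013
m_alpha = f_alpha * m_total = 0.445013 * 3771 = 1678 g


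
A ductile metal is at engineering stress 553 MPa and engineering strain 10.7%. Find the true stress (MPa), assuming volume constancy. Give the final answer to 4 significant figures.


sigma_true = sigma_eng * (1 + epsilon_eng)
sigma_true = 553 * (1 + 0.107)
sigma_true = 612.2 MPa


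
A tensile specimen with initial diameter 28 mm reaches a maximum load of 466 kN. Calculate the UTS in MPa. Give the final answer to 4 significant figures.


A0 = pi*(d/2)^2 = pi*(28/2)^2 = 615.752 mm^2
UTS = F_max / A0 = 466*1000 / 615.752
UTS = 756.8 MPa


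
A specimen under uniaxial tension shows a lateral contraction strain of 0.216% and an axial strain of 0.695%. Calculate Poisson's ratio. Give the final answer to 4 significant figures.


nu = -epsilon_lat / epsilon_axial
Lateral strain is contraction (negative), so using magnitudes:
nu = 0.216 / 0.695
nu = 0.3108


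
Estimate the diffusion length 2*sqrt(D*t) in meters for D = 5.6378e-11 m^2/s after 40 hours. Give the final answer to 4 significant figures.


t = 40 hr = 144000 s
Diffusion length = 2*sqrt(D*t)
= 2*sqrt(5.6378e-11 * 144000)
= 5.699e-03 m


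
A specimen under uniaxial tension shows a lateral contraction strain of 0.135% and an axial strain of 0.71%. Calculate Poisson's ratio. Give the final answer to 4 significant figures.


nu = -epsilon_lat / epsilon_axial
Lateral strain is contraction (negative), so using magnitudes:
nu = 0.135 / 0.71
nu = 0.1901


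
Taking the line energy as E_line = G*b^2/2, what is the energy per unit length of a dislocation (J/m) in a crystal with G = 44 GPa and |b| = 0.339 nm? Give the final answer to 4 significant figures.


E = G*b^2/2
b = 0.339 nm = 3.39e-10 m
G = 44 GPa = 4.4e+10 Pa
E = 0.5 * 4.4e+10 * (3.39e-10)^2
E = 2.528e-09 J/m


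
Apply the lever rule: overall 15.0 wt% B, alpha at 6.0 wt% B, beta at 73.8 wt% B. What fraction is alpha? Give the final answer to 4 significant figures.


f_alpha = (C_beta - C0) / (C_beta - C_alpha)
f_alpha = (73.8 - 15.0) / (73.8 - 6.0)
f_alpha = 0.8673


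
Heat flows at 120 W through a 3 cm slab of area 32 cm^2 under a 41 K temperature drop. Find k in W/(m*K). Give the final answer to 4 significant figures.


k = Q*L / (A*dT)
L = 0.03 m, A = 3.2e-03 m^2
k = 120 * 0.03 / (3.2e-03 * 41)
k = 27.44 W/(m*K)


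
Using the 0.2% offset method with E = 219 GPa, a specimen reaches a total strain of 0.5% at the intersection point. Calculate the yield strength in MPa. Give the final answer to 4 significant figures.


Offset strain = 0.002
Elastic strain at yield = total_strain - offset = 5e-03 - 0.002 = 3e-03
sigma_y = E * elastic_strain = 219000 * 3e-03
sigma_y = 657 MPa


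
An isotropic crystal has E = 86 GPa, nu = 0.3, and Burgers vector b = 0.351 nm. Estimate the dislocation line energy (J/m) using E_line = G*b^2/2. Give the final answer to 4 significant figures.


Step 1: G = E / (2*(1+nu))
G = 86 / (2*(1+0.3)) = 33.0769 GPa = 3.30769e+10 Pa
Step 2: E_line = G*b^2/2
b = 0.351 nm = 3.51e-10 m
E_line = 0.5 * 3.30769e+10 * (3.51e-10)^2 = 2.038e-09 J/m


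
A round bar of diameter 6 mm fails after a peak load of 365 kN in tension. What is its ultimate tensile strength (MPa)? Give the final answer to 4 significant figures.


A0 = pi*(d/2)^2 = pi*(6/2)^2 = 28.2743 mm^2
UTS = F_max / A0 = 365*1000 / 28.2743
UTS = 12910 MPa


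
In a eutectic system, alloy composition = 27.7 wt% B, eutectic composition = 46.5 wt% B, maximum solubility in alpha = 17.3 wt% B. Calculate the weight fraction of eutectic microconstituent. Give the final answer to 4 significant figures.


f_primary = (C_e - C0) / (C_e - C_alpha_max)
f_primary = (46.5 - 27.7) / (46.5 - 17.3)
f_primary = 0.643836
f_eutectic = 1 - 0.643836 = 0.3562


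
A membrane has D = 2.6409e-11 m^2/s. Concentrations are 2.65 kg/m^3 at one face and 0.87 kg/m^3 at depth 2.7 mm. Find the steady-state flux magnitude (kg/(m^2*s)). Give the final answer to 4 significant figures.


J = -D * (dC/dx) = D * (C1 - C2) / dx
J = 2.6409e-11 * (2.65 - 0.87) / 2.7e-03
J = 1.741e-08 kg/(m^2*s)


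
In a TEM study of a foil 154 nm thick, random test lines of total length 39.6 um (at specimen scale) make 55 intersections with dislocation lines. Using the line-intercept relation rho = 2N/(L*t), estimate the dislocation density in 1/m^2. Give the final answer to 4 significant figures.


rho = 2N / (L * t)
L = 39.6 um = 3.96e-05 m, t = 154 nm = 1.54e-07 m
rho = 2 * 55 / (3.96e-05 * 1.54e-07)
rho = 1.804e+13 1/m^2


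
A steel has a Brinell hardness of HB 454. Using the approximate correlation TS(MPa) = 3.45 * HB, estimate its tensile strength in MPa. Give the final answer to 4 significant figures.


TS (MPa) = 3.45 * HB
TS = 3.45 * 454
TS = 1566 MPa


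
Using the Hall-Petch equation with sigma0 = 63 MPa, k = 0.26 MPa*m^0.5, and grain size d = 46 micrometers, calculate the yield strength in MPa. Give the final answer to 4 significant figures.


sigma_y = sigma0 + k / sqrt(d)
d = 46 um = 4.6e-05 m
sigma_y = 63 + 0.26 / sqrt(4.6e-05)
sigma_y = 101.3 MPa


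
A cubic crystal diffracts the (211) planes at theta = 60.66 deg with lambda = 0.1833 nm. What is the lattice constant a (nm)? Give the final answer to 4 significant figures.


d = lambda / (2*sin(theta))
d = 0.1833 / (2*sin(60.66 deg))
d = 0.105136 nm
a = d * sqrt(h^2+k^2+l^2) = 0.105136 * sqrt(6)
a = 0.2575 nm


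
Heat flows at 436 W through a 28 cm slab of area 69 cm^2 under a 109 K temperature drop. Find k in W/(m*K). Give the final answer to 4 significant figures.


k = Q*L / (A*dT)
L = 0.28 m, A = 6.9e-03 m^2
k = 436 * 0.28 / (6.9e-03 * 109)
k = 162.3 W/(m*K)


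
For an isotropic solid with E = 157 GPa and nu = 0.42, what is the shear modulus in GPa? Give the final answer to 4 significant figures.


G = E / (2*(1+nu))
G = 157 / (2*(1+0.42))
G = 55.28 GPa


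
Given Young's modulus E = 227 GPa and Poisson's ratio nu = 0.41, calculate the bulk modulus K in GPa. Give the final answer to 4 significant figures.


K = E / (3*(1-2*nu))
K = 227 / (3*(1-2*0.41))
K = 420.4 GPa


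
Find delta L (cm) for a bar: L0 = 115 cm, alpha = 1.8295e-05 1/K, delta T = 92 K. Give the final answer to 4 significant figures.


dL = L0 * alpha * dT
dL = 115 * 1.8295e-05 * 92
dL = 0.1936 cm


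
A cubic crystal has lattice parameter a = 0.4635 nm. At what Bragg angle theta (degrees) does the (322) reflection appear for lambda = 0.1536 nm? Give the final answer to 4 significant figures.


d = a / sqrt(h^2+k^2+l^2)
d = 0.4635 / sqrt(17) = 0.112415 nm
lambda = 2*d*sin(theta)  =>  sin(theta) = lambda / (2*d)
sin(theta) = 0.1536 / (2 * 0.112415) = 0.683181
theta = 43.09 deg


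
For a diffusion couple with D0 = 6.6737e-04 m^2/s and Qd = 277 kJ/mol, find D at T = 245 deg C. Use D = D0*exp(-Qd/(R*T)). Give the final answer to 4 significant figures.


D = D0 * exp(-Qd / (R*T))
T = 518.15 K
D = 6.6737e-04 * exp(-277e3 / (8.314 * 518.15))
D = 7.925e-32 m^2/s


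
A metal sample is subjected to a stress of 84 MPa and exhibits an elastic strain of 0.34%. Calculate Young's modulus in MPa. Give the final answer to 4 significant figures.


E = sigma / epsilon
epsilon = 0.34% = 3.4e-03
E = 84 / 3.4e-03
E = 24710 MPa


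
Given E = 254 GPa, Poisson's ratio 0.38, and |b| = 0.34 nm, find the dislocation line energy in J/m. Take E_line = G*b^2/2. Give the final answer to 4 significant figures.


Step 1: G = E / (2*(1+nu))
G = 254 / (2*(1+0.38)) = 92.029 GPa = 9.2029e+10 Pa
Step 2: E_line = G*b^2/2
b = 0.34 nm = 3.4e-10 m
E_line = 0.5 * 9.2029e+10 * (3.4e-10)^2 = 5.319e-09 J/m


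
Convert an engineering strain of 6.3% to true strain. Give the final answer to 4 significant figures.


epsilon_true = ln(1 + epsilon_eng)
epsilon_true = ln(1 + 0.063)
epsilon_true = 0.0611
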